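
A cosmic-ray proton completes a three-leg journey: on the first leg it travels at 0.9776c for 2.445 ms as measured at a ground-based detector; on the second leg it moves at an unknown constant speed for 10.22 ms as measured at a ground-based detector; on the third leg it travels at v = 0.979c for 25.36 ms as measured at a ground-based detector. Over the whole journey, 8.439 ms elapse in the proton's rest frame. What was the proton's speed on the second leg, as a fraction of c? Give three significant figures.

Leg 1: γ = 1/√(1 − 0.9776²) = 1/√0.04430 = 4.751; τ_1 = 2.445/4.751 = 0.5146 ms.
Leg 2: speed unknown; τ_2 = 10.22/γ_2.
Leg 3: γ = 1/√(1 − 0.979²) = 1/√0.04156 = 4.905; τ_3 = 25.36/4.905 = 5.170 ms.
Total proper time: 0.5146 + τ_2 + 5.170 = 8.439, so τ_2 = 8.439 − 5.684 = 2.755 ms.
γ_2 = 10.22/2.755 = 3.710; β = √(1 − 1/γ²) = √0.9274.

β = 0.963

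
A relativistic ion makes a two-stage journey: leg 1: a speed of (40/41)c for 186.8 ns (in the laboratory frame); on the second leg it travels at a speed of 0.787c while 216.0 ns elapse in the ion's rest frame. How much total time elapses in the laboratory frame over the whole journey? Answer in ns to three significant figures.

Δt = 537 ns

Leg 1: 186.8 ns is already measured in the laboratory frame.
Leg 2: γ = 1/√(1 − 0.787²) = 1/√0.3806 = 1.621; Δt_2 = 1.621 × 216.0 = 350.1 ns.
Total: 186.8 + 350.1 ns.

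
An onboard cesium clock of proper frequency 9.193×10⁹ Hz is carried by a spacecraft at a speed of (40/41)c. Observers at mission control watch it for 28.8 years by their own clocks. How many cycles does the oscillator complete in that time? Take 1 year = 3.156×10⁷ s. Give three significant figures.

γ = 1/√(1 − (40/41)²) = 41/9 ≈ 4.556
During 28.8 years of lab time, the oscillator's proper time advances by τ = Δt/γ = 28.8/4.556 = 6.322 years = 1.995×10⁸ s.
N = f × τ = 9.193×10⁹ × 1.995×10⁸ = 1.834×10¹⁸.

N = 1.83×10¹⁸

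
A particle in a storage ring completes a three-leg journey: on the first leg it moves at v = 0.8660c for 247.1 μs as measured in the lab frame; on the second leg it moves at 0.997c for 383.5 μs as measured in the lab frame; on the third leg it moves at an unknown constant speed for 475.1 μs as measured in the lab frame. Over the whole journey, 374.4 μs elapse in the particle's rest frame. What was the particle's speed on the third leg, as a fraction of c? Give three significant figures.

Leg 1: γ = 1/√(1 − 0.8660²) = 1/√0.2500 = 2.000; τ_1 = 247.1/2.000 = 123.6 μs.
Leg 2: γ = 1/√(1 − 0.997²) = 1/√0.005991 = 12.92; τ_2 = 383.5/12.92 = 29.68 μs.
Leg 3: speed unknown; τ_3 = 475.1/γ_3.
Total proper time: 123.6 + 29.68 + τ_3 = 374.4, so τ_3 = 374.4 − 153.2 = 221.2 μs.
γ_3 = 475.1/221.2 = 2.148; β = √(1 − 1/γ²) = √0.7833.

β = 0.885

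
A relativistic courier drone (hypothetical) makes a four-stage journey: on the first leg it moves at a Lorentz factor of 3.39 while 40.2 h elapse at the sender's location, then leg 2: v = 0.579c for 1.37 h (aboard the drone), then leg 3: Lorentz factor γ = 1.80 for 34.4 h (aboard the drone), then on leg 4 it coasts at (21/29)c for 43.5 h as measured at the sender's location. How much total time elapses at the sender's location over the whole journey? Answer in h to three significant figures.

Δt = 147 h

Leg 1: 40.2 h is already measured at the sender's location.
Leg 2: γ = 1/√(1 − 0.579²) = 1/√0.6648 = 1.227; Δt_2 = 1.227 × 1.37 = 1.680 h.
Leg 3: γ = 1.80; Δt_3 = 1.800 × 34.4 = 61.92 h.
Leg 4: 43.5 h is already measured at the sender's location.
Total: 40.20 + 1.680 + 61.92 + 43.50 h.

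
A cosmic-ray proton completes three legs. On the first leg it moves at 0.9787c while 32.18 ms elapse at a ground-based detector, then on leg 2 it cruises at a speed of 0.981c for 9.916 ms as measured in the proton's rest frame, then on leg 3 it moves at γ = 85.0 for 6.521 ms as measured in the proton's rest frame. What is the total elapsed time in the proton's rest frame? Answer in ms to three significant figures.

τ = 23.0 ms

Leg 1: γ = 1/√(1 − 0.9787²) = 1/√0.04215 = 4.871; τ_1 = 32.18/4.871 = 6.606 ms.
Leg 2: 9.916 ms is already measured in the proton's rest frame.
Leg 3: 6.521 ms is already measured in the proton's rest frame.
Total: 6.606 + 9.916 + 6.521 ms.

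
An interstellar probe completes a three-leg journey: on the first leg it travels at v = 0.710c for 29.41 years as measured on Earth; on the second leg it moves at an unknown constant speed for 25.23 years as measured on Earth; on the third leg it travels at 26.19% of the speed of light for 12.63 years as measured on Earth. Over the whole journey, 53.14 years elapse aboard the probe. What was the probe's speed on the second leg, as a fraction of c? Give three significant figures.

Leg 1: γ = 1/√(1 − 0.710²) = 1/√0.4959 = 1.420; τ_1 = 29.41/1.420 = 20.71 years.
Leg 2: speed unknown; τ_2 = 25.23/γ_2.
Leg 3: β = 0.2619; γ = 1/√(1 − 0.2619²) = 1/√0.9314 = 1.036; τ_3 = 12.63/1.036 = 12.19 years.
Total proper time: 20.71 + τ_2 + 12.19 = 53.14, so τ_2 = 53.14 − 32.90 = 20.24 years.
γ_2 = 25.23/20.24 = 1.247; β = √(1 − 1/γ²) = √0.3564.

β = 0.597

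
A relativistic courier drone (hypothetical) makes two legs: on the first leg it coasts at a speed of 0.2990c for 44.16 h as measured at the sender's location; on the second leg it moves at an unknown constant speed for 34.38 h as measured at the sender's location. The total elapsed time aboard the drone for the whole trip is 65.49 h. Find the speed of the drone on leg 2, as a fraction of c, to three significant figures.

β = 0.734

Leg 1: γ = 1/√(1 − 0.2990²) = 1/√0.9106 = 1.048; τ_1 = 44.16/1.048 = 42.14 h.
Leg 2: speed unknown; τ_2 = 34.38/γ_2.
Total proper time: 42.14 + τ_2 = 65.49, so τ_2 = 65.49 − 42.14 = 23.35 h.
γ_2 = 34.38/23.35 = 1.472; β = √(1 − 1/γ²) = √0.5387.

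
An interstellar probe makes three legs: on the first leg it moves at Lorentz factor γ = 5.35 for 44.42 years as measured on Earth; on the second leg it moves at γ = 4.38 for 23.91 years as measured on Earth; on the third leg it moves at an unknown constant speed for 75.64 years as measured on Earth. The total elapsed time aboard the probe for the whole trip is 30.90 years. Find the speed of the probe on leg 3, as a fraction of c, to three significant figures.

Leg 1: γ = 5.35; τ_1 = 44.42/5.350 = 8.303 years.
Leg 2: γ = 4.38; τ_2 = 23.91/4.380 = 5.459 years.
Leg 3: speed unknown; τ_3 = 75.64/γ_3.
Total proper time: 8.303 + 5.459 + τ_3 = 30.90, so τ_3 = 30.90 − 13.76 = 17.14 years.
γ_3 = 75.64/17.14 = 4.414; β = √(1 − 1/γ²) = √0.9487.

β = 0.974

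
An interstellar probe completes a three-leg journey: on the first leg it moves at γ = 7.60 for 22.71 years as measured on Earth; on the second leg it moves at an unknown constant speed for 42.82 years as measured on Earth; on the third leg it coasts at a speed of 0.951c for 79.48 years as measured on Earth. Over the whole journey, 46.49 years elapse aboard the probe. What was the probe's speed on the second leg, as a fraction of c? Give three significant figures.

Leg 1: γ = 7.60; τ_1 = 22.71/7.600 = 2.988 years.
Leg 2: speed unknown; τ_2 = 42.82/γ_2.
Leg 3: γ = 1/√(1 − 0.951²) = 1/√0.09560 = 3.234; τ_3 = 79.48/3.234 = 24.57 years.
Total proper time: 2.988 + τ_2 + 24.57 = 46.49, so τ_2 = 46.49 − 27.56 = 18.93 years.
γ_2 = 42.82/18.93 = 2.262; β = √(1 − 1/γ²) = √0.8046.

β = 0.897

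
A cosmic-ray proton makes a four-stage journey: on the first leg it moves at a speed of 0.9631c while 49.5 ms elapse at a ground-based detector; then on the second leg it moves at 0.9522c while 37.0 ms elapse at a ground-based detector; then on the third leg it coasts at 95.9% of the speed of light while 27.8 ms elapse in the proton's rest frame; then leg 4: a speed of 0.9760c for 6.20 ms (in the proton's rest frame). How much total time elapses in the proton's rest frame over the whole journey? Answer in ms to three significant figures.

Leg 1: γ = 1/√(1 − 0.9631²) = 1/√0.07244 = 3.715; τ_1 = 49.5/3.715 = 13.32 ms.
Leg 2: γ = 1/√(1 − 0.9522²) = 1/√0.09332 = 3.274; τ_2 = 37.0/3.274 = 11.30 ms.
Leg 3: 27.8 ms is already measured in the proton's rest frame.
Leg 4: 6.20 ms is already measured in the proton's rest frame.
Total: 13.32 + 11.30 + 27.80 + 6.200 ms.

τ = 58.6 ms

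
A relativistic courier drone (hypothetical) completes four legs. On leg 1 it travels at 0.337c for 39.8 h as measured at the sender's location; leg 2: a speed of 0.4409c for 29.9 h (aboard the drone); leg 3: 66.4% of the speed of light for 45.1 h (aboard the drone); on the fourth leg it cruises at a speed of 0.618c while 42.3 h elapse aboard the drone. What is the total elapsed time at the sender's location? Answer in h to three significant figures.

Δt = 187 h

Leg 1: 39.8 h is already measured at the sender's location.
Leg 2: γ = 1/√(1 − 0.4409²) = 1/√0.8056 = 1.114; Δt_2 = 1.114 × 29.9 = 33.31 h.
Leg 3: β = 0.664; γ = 1/√(1 − 0.664²) = 1/√0.5591 = 1.337; Δt_3 = 1.337 × 45.1 = 60.32 h.
Leg 4: γ = 1/√(1 − 0.618²) = 1/√0.6181 = 1.272; Δt_4 = 1.272 × 42.3 = 53.80 h.
Total: 39.80 + 33.31 + 60.32 + 53.80 h.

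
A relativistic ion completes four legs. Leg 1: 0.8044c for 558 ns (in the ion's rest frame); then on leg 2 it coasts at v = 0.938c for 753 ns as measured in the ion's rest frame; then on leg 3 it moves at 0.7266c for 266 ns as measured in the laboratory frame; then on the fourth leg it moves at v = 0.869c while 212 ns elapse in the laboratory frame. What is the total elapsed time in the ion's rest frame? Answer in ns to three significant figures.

Leg 1: 558 ns is already measured in the ion's rest frame.
Leg 2: 753 ns is already measured in the ion's rest frame.
Leg 3: γ = 1/√(1 − 0.7266²) = 1/√0.4721 = 1.455; τ_3 = 266/1.455 = 182.8 ns.
Leg 4: γ = 1/√(1 − 0.869²) = 1/√0.2448 = 2.021; τ_4 = 212/2.021 = 104.9 ns.
Total: 558.0 + 753.0 + 182.8 + 104.9 ns.

τ = 1600 ns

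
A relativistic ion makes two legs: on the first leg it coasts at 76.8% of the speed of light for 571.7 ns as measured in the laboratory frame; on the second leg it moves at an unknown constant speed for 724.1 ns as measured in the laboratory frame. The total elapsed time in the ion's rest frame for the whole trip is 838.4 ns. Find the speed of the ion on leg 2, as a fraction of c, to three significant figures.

β = 0.758

Leg 1: β = 0.768; γ = 1/√(1 − 0.768²) = 1/√0.4102 = 1.561; τ_1 = 571.7/1.561 = 366.1 ns.
Leg 2: speed unknown; τ_2 = 724.1/γ_2.
Total proper time: 366.1 + τ_2 = 838.4, so τ_2 = 838.4 − 366.1 = 472.3 ns.
γ_2 = 724.1/472.3 = 1.533; β = √(1 − 1/γ²) = √0.5746.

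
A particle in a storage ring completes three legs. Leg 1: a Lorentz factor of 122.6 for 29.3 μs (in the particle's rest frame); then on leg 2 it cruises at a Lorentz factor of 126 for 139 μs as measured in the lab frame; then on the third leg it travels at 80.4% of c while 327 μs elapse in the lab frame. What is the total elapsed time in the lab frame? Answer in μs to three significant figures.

Leg 1: γ = 122.6; Δt_1 = 122.6 × 29.3 = 3592 μs.
Leg 2: 139 μs is already measured in the lab frame.
Leg 3: 327 μs is already measured in the lab frame.
Total: 3592 + 139.0 + 327.0 μs.

Δt = 4060 μs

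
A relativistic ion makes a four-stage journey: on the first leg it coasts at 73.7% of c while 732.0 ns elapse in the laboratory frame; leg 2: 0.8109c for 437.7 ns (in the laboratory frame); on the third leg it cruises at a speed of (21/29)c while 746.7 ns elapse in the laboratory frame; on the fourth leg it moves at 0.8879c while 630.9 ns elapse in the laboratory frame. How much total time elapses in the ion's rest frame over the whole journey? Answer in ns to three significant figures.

τ = 1560 ns

Leg 1: β = 0.737; γ = 1/√(1 − 0.737²) = 1/√0.4568 = 1.480; τ_1 = 732.0/1.480 = 494.8 ns.
Leg 2: γ = 1/√(1 − 0.8109²) = 1/√0.3424 = 1.709; τ_2 = 437.7/1.709 = 256.1 ns.
Leg 3: γ = 1/√(1 − (21/29)²) = 29/20 = 1.450; τ_3 = 746.7/1.450 = 515.0 ns.
Leg 4: γ = 1/√(1 − 0.8879²) = 1/√0.2116 = 2.174; τ_4 = 630.9/2.174 = 290.2 ns.
Total: 494.8 + 256.1 + 515.0 + 290.2 ns.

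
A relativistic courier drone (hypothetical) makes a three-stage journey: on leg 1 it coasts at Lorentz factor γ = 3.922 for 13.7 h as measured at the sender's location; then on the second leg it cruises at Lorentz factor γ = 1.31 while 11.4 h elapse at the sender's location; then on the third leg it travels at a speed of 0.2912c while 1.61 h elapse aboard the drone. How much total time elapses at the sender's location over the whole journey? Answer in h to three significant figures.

Leg 1: 13.7 h is already measured at the sender's location.
Leg 2: 11.4 h is already measured at the sender's location.
Leg 3: γ = 1/√(1 − 0.2912²) = 1/√0.9152 = 1.045; Δt_3 = 1.045 × 1.61 = 1.683 h.
Total: 13.70 + 11.40 + 1.683 h.

Δt = 26.8 h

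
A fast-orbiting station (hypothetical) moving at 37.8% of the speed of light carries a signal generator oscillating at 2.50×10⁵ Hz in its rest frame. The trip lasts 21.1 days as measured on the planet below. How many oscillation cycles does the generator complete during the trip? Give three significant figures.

β = 0.378; γ = 1/√(1 − 0.378²) = 1/√0.8571 = 1.080
The oscillator's own cycle count is N = f × τ where τ is the proper time aboard the station. τ = Δt/γ = 21.1/1.080 = 19.53 days = 1.688×10⁶ s.
N = 2.50×10⁵ × 1.688×10⁶ = 4.219×10¹¹.

N = 4.22×10¹¹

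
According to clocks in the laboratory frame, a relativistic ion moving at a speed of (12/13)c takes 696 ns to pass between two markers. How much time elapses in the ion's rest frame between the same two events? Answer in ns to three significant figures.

τ = 268 ns

γ = 1/√(1 − (12/13)²) = 13/5 = 2.600
The interval measured in the laboratory frame is the dilated one; the clock in the ion's rest frame measures the proper time τ = Δt/γ = 696/2.600 ns.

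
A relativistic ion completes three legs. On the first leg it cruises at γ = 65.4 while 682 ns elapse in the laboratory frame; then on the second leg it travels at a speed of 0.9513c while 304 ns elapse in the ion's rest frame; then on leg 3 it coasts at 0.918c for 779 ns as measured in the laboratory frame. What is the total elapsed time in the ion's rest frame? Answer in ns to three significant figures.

Leg 1: γ = 65.4; τ_1 = 682/65.40 = 10.43 ns.
Leg 2: 304 ns is already measured in the ion's rest frame.
Leg 3: γ = 1/√(1 − 0.918²) = 1/√0.1573 = 2.522; τ_3 = 779/2.522 = 308.9 ns.
Total: 10.43 + 304.0 + 308.9 ns.

τ = 623 ns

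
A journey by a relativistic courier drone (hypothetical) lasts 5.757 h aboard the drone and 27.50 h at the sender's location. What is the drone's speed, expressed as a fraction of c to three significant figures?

The proper time is measured aboard the drone (both events occur at the drone's location); Δt is measured at the sender's location. γ = Δt/τ = 27.50/5.757 = 4.777.
β = √(1 − 1/γ²) = √(1 − 0.04383) = √0.9562

β = 0.978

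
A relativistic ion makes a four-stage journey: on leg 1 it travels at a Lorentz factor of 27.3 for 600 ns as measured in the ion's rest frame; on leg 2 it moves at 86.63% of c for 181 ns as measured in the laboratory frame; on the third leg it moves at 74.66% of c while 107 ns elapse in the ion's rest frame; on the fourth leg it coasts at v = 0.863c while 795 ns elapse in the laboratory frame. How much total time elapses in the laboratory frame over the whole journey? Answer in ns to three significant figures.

Leg 1: γ = 27.3; Δt_1 = 27.30 × 600 = 1.638×10⁴ ns.
Leg 2: 181 ns is already measured in the laboratory frame.
Leg 3: β = 0.7466; γ = 1/√(1 − 0.7466²) = 1/√0.4426 = 1.503; Δt_3 = 1.503 × 107 = 160.8 ns.
Leg 4: 795 ns is already measured in the laboratory frame.
Total: 1.638×10⁴ + 181.0 + 160.8 + 795.0 ns.

Δt = 1.75×10⁴ ns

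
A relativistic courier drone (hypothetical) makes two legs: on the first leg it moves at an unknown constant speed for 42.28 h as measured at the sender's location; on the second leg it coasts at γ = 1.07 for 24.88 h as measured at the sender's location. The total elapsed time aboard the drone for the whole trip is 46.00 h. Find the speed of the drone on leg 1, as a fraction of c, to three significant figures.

Leg 1: speed unknown; τ_1 = 42.28/γ_1.
Leg 2: γ = 1.07; τ_2 = 24.88/1.070 = 23.25 h.
Total proper time: τ_1 + 23.25 = 46.00, so τ_1 = 46.00 − 23.25 = 22.75 h.
γ_1 = 42.28/22.75 = 1.859; β = √(1 − 1/γ²) = √0.7105.

β = 0.843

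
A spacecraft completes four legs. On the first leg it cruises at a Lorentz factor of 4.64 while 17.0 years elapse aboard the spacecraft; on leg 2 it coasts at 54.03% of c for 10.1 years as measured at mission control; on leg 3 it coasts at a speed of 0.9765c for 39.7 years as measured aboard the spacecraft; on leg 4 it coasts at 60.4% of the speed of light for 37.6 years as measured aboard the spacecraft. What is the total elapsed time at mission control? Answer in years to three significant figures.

Leg 1: γ = 4.64; Δt_1 = 4.640 × 17.0 = 78.88 years.
Leg 2: 10.1 years is already measured at mission control.
Leg 3: γ = 1/√(1 − 0.9765²) = 1/√0.04645 = 4.640; Δt_3 = 4.640 × 39.7 = 184.2 years.
Leg 4: β = 0.604; γ = 1/√(1 − 0.604²) = 1/√0.6352 = 1.255; Δt_4 = 1.255 × 37.6 = 47.18 years.
Total: 78.88 + 10.10 + 184.2 + 47.18 years.

Δt = 320 years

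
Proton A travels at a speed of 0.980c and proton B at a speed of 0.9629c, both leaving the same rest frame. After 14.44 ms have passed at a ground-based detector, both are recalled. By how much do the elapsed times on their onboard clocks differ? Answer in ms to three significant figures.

A: γ = 1/√(1 − 0.980²) = 1/√0.03960 = 5.025; τ_A = 14.44/5.025 = 2.874 ms.
B: γ = 1/√(1 − 0.9629²) = 1/√0.07282 = 3.706; τ_B = 14.44/3.706 = 3.897 ms.

|τ_A − τ_B| = 1.02 ms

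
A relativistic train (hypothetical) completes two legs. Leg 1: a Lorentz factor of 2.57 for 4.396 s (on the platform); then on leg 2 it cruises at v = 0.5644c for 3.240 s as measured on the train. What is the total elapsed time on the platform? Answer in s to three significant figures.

Leg 1: 4.396 s is already measured on the platform.
Leg 2: γ = 1/√(1 − 0.5644²) = 1/√0.6815 = 1.211; Δt_2 = 1.211 × 3.240 = 3.925 s.
Total: 4.396 + 3.925 s.

Δt = 8.32 s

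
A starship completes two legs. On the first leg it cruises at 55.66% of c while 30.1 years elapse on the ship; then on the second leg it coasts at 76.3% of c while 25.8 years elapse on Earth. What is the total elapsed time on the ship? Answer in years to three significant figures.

τ = 46.8 years

Leg 1: 30.1 years is already measured on the ship.
Leg 2: β = 0.763; γ = 1/√(1 − 0.763²) = 1/√0.4178 = 1.547; τ_2 = 25.8/1.547 = 16.68 years.
Total: 30.10 + 16.68 years.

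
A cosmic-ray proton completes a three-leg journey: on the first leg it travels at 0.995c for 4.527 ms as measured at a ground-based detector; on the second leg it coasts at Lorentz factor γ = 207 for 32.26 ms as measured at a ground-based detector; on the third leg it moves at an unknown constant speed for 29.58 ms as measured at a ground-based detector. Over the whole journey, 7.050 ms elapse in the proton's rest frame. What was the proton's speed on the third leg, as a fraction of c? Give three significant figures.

β = 0.976

Leg 1: γ = 1/√(1 − 0.995²) = 1/√0.009975 = 10.01; τ_1 = 4.527/10.01 = 0.4521 ms.
Leg 2: γ = 207; τ_2 = 32.26/207.0 = 0.1558 ms.
Leg 3: speed unknown; τ_3 = 29.58/γ_3.
Total proper time: 0.4521 + 0.1558 + τ_3 = 7.050, so τ_3 = 7.050 − 0.6080 = 6.442 ms.
γ_3 = 29.58/6.442 = 4.592; β = √(1 − 1/γ²) = √0.9526.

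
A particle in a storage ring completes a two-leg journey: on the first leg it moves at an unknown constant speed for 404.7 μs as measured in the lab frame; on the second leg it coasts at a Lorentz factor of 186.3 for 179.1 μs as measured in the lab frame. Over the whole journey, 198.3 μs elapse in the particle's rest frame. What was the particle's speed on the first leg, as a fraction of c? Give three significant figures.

β = 0.873

Leg 1: speed unknown; τ_1 = 404.7/γ_1.
Leg 2: γ = 186.3; τ_2 = 179.1/186.3 = 0.9614 μs.
Total proper time: τ_1 + 0.9614 = 198.3, so τ_1 = 198.3 − 0.9614 = 197.3 μs.
γ_1 = 404.7/197.3 = 2.051; β = √(1 − 1/γ²) = √0.7622.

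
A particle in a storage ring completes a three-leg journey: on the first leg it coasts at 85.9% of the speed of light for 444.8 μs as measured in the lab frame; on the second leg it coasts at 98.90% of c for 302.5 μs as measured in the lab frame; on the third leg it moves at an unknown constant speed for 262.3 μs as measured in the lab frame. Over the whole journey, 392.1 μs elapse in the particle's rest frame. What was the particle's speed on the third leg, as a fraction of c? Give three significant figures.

β = 0.890

Leg 1: β = 0.859; γ = 1/√(1 − 0.859²) = 1/√0.2621 = 1.953; τ_1 = 444.8/1.953 = 227.7 μs.
Leg 2: β = 0.9890; γ = 1/√(1 − 0.9890²) = 1/√0.02188 = 6.761; τ_2 = 302.5/6.761 = 44.74 μs.
Leg 3: speed unknown; τ_3 = 262.3/γ_3.
Total proper time: 227.7 + 44.74 + τ_3 = 392.1, so τ_3 = 392.1 − 272.5 = 119.6 μs.
γ_3 = 262.3/119.6 = 2.193; β = √(1 − 1/γ²) = √0.7920.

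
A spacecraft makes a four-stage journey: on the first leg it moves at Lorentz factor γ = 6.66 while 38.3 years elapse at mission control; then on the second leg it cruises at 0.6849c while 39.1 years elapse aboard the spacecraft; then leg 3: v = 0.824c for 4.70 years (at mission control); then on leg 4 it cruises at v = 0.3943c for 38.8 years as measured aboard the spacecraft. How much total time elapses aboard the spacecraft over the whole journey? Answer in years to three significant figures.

Leg 1: γ = 6.66; τ_1 = 38.3/6.660 = 5.751 years.
Leg 2: 39.1 years is already measured aboard the spacecraft.
Leg 3: γ = 1/√(1 − 0.824²) = 1/√0.3210 = 1.765; τ_3 = 4.70/1.765 = 2.663 years.
Leg 4: 38.8 years is already measured aboard the spacecraft.
Total: 5.751 + 39.10 + 2.663 + 38.80 years.

τ = 86.3 years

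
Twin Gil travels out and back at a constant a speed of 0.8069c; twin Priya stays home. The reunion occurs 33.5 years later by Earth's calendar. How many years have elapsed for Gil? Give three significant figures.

γ = 1/√(1 − 0.8069²) = 1/√0.3489 = 1.693
Gil's clock measures proper time along the trip: τ = Δt/γ = 33.5/1.693 years.

τ = 19.8 years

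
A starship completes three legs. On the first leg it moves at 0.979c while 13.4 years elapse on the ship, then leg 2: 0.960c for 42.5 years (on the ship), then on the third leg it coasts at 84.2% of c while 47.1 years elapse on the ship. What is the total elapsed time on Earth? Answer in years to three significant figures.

Leg 1: γ = 1/√(1 − 0.979²) = 1/√0.04156 = 4.905; Δt_1 = 4.905 × 13.4 = 65.73 years.
Leg 2: γ = 1/√(1 − 0.960²) = 25/7 ≈ 3.571; Δt_2 = 3.571 × 42.5 = 151.8 years.
Leg 3: β = 0.842; γ = 1/√(1 − 0.842²) = 1/√0.2910 = 1.854; Δt_3 = 1.854 × 47.1 = 87.31 years.
Total: 65.73 + 151.8 + 87.31 years.

Δt = 305 years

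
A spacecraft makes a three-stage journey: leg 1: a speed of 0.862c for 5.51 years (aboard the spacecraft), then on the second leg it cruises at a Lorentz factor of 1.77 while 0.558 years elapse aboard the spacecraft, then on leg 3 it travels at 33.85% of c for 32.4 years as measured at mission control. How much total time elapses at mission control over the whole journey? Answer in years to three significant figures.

Δt = 44.3 years

Leg 1: γ = 1/√(1 − 0.862²) = 1/√0.2570 = 1.973; Δt_1 = 1.973 × 5.51 = 10.87 years.
Leg 2: γ = 1.77; Δt_2 = 1.770 × 0.558 = 0.9877 years.
Leg 3: 32.4 years is already measured at mission control.
Total: 10.87 + 0.9877 + 32.40 years.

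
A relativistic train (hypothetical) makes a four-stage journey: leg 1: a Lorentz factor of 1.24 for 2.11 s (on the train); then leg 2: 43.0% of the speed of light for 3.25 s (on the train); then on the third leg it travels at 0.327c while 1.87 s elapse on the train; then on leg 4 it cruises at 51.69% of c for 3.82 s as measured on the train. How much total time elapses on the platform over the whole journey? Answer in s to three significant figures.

Leg 1: γ = 1.24; Δt_1 = 1.240 × 2.11 = 2.616 s.
Leg 2: β = 0.430; γ = 1/√(1 − 0.430²) = 1/√0.8151 = 1.108; Δt_2 = 1.108 × 3.25 = 3.600 s.
Leg 3: γ = 1/√(1 − 0.327²) = 1/√0.8931 = 1.058; Δt_3 = 1.058 × 1.87 = 1.979 s.
Leg 4: β = 0.5169; γ = 1/√(1 − 0.5169²) = 1/√0.7328 = 1.168; Δt_4 = 1.168 × 3.82 = 4.462 s.
Total: 2.616 + 3.600 + 1.979 + 4.462 s.

Δt = 12.7 s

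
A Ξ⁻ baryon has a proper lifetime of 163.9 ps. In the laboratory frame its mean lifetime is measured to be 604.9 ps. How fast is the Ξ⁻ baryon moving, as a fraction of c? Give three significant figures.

β = 0.963

γ = Δt/τ₀ = 604.9/163.9 = 3.691
β = √(1 − 1/γ²) = √(1 − 0.07342) = √0.9266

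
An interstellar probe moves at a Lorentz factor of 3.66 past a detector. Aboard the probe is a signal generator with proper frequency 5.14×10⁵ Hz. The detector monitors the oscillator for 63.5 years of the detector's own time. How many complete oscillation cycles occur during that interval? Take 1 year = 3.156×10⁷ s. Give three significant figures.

N = 2.81×10¹⁴

γ = 3.66
During 63.5 years of lab time, the oscillator's proper time advances by τ = Δt/γ = 63.5/3.660 = 17.35 years = 5.476×10⁸ s.
N = f × τ = 5.14×10⁵ × 5.476×10⁸ = 2.814×10¹⁴.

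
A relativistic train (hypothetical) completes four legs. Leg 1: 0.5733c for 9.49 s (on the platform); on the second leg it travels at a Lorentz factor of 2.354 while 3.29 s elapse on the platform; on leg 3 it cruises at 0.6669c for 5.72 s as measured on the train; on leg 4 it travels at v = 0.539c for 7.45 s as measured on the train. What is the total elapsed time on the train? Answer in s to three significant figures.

Leg 1: γ = 1/√(1 − 0.5733²) = 1/√0.6713 = 1.220; τ_1 = 9.49/1.220 = 7.776 s.
Leg 2: γ = 2.354; τ_2 = 3.29/2.354 = 1.398 s.
Leg 3: 5.72 s is already measured on the train.
Leg 4: 7.45 s is already measured on the train.
Total: 7.776 + 1.398 + 5.720 + 7.450 s.

τ = 22.3 s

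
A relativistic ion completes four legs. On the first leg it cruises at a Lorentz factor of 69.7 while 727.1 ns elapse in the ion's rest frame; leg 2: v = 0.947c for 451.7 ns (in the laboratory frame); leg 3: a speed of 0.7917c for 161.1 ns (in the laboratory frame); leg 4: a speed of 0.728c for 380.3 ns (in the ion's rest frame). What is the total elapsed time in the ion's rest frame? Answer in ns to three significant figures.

τ = 1350 ns

Leg 1: 727.1 ns is already measured in the ion's rest frame.
Leg 2: γ = 1/√(1 − 0.947²) = 1/√0.1032 = 3.113; τ_2 = 451.7/3.113 = 145.1 ns.
Leg 3: γ = 1/√(1 − 0.7917²) = 1/√0.3732 = 1.637; τ_3 = 161.1/1.637 = 98.42 ns.
Leg 4: 380.3 ns is already measured in the ion's rest frame.
Total: 727.1 + 145.1 + 98.42 + 380.3 ns.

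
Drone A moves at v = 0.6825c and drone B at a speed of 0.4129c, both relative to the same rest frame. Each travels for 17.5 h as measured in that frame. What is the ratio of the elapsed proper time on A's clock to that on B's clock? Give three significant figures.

τ_A/τ_B = 0.802

A: γ = 1/√(1 − 0.6825²) = 1/√0.5342 = 1.368. B: γ = 1/√(1 − 0.4129²) = 1/√0.8295 = 1.098.
τ_A/τ_B = γ_B/γ_A = 1.098/1.368 = 0.8025, so τ_A/τ_B = 0.8025.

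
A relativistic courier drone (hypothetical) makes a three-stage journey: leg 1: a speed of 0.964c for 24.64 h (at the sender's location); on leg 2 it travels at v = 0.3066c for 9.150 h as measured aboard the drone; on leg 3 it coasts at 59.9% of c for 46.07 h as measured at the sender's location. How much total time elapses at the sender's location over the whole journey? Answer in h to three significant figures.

Δt = 80.3 h

Leg 1: 24.64 h is already measured at the sender's location.
Leg 2: γ = 1/√(1 − 0.3066²) = 1/√0.9060 = 1.051; Δt_2 = 1.051 × 9.150 = 9.613 h.
Leg 3: 46.07 h is already measured at the sender's location.
Total: 24.64 + 9.613 + 46.07 h.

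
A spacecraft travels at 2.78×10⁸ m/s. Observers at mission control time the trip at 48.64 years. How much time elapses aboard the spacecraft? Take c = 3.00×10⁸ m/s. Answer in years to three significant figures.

τ = 18.3 years

β = 2.78×10⁸/3.00×10⁸ = 0.9267; γ = 1/√(1 − 0.9267²) = 2.660
The interval measured at mission control is the dilated one; the clock aboard the spacecraft measures the proper time τ = Δt/γ = 48.64/2.660 years.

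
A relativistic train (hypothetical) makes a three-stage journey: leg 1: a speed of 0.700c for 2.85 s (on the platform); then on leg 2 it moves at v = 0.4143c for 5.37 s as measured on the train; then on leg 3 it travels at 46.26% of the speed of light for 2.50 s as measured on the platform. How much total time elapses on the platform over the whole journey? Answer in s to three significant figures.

Leg 1: 2.85 s is already measured on the platform.
Leg 2: γ = 1/√(1 − 0.4143²) = 1/√0.8284 = 1.099; Δt_2 = 1.099 × 5.37 = 5.900 s.
Leg 3: 2.50 s is already measured on the platform.
Total: 2.850 + 5.900 + 2.500 s.

Δt = 11.3 s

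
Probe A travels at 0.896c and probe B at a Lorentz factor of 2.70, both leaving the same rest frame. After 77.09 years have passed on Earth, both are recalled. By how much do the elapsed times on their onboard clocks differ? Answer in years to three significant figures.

|τ_A − τ_B| = 5.68 years

A: γ = 1/√(1 − 0.896²) = 1/√0.1972 = 2.252; τ_A = 77.09/2.252 = 34.23 years.
B: γ = 2.70; τ_B = 77.09/2.700 = 28.55 years.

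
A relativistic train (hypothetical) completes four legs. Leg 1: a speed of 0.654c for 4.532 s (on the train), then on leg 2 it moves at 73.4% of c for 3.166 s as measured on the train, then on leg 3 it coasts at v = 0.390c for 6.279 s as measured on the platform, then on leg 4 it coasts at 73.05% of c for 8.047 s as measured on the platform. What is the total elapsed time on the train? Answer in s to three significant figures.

τ = 19.0 s

Leg 1: 4.532 s is already measured on the train.
Leg 2: 3.166 s is already measured on the train.
Leg 3: γ = 1/√(1 − 0.390²) = 1/√0.8479 = 1.086; τ_3 = 6.279/1.086 = 5.782 s.
Leg 4: β = 0.7305; γ = 1/√(1 − 0.7305²) = 1/√0.4664 = 1.464; τ_4 = 8.047/1.464 = 5.495 s.
Total: 4.532 + 3.166 + 5.782 + 5.495 s.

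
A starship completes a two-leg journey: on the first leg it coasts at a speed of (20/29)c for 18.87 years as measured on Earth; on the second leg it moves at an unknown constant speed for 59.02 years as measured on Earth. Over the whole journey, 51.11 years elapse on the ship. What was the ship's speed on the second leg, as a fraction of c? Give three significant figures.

Leg 1: γ = 1/√(1 − (20/29)²) = 29/21 ≈ 1.381; τ_1 = 18.87/1.381 = 13.66 years.
Leg 2: speed unknown; τ_2 = 59.02/γ_2.
Total proper time: 13.66 + τ_2 = 51.11, so τ_2 = 51.11 − 13.66 = 37.45 years.
γ_2 = 59.02/37.45 = 1.576; β = √(1 − 1/γ²) = √0.5975.

β = 0.773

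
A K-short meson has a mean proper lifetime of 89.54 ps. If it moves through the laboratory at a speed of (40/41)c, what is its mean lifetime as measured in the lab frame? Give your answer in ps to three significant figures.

γ = 1/√(1 − (40/41)²) = 41/9 ≈ 4.556
The rest-frame lifetime is the proper time; the lab measures the dilated interval Δt = γτ₀ = 4.556 × 89.54 ps.

Δt = 408 ps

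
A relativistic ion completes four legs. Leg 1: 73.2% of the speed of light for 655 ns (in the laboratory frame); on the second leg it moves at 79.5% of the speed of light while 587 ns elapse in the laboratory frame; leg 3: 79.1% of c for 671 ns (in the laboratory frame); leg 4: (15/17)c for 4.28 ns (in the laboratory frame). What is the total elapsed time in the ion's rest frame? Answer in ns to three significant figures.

Leg 1: β = 0.732; γ = 1/√(1 − 0.732²) = 1/√0.4642 = 1.468; τ_1 = 655/1.468 = 446.3 ns.
Leg 2: β = 0.795; γ = 1/√(1 − 0.795²) = 1/√0.3680 = 1.649; τ_2 = 587/1.649 = 356.1 ns.
Leg 3: β = 0.791; γ = 1/√(1 − 0.791²) = 1/√0.3743 = 1.634; τ_3 = 671/1.634 = 410.5 ns.
Leg 4: γ = 1/√(1 − (15/17)²) = 17/8 = 2.125; τ_4 = 4.28/2.125 = 2.014 ns.
Total: 446.3 + 356.1 + 410.5 + 2.014 ns.

τ = 1210 ns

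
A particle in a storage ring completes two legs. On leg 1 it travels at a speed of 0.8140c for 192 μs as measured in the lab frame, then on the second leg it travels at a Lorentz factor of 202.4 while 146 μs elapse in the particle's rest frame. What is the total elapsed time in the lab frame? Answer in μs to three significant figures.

Leg 1: 192 μs is already measured in the lab frame.
Leg 2: γ = 202.4; Δt_2 = 202.4 × 146 = 2.955×10⁴ μs.
Total: 192.0 + 2.955×10⁴ μs.

Δt = 2.97×10⁴ μs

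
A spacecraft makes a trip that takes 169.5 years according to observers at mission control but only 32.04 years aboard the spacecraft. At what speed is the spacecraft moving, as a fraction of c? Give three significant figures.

β = 0.982

The proper time is measured aboard the spacecraft (both events occur at the spacecraft's location); Δt is measured at mission control. γ = Δt/τ = 169.5/32.04 = 5.290.
β = √(1 − 1/γ²) = √(1 − 0.03573) = √0.9643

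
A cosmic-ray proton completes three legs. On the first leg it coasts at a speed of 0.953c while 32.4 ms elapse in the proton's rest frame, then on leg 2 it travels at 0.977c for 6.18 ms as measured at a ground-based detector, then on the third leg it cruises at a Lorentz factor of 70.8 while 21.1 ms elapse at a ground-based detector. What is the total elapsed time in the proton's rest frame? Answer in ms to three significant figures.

Leg 1: 32.4 ms is already measured in the proton's rest frame.
Leg 2: γ = 1/√(1 − 0.977²) = 1/√0.04547 = 4.690; τ_2 = 6.18/4.690 = 1.318 ms.
Leg 3: γ = 70.8; τ_3 = 21.1/70.80 = 0.2980 ms.
Total: 32.40 + 1.318 + 0.2980 ms.

τ = 34.0 ms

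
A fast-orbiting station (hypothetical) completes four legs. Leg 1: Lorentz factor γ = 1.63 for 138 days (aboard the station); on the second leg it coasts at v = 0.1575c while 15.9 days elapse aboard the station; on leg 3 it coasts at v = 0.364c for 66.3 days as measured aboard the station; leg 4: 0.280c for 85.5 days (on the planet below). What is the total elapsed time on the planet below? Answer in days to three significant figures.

Leg 1: γ = 1.63; Δt_1 = 1.630 × 138 = 224.9 days.
Leg 2: γ = 1/√(1 − 0.1575²) = 1/√0.9752 = 1.013; Δt_2 = 1.013 × 15.9 = 16.10 days.
Leg 3: γ = 1/√(1 − 0.364²) = 1/√0.8675 = 1.074; Δt_3 = 1.074 × 66.3 = 71.18 days.
Leg 4: 85.5 days is already measured on the planet below.
Total: 224.9 + 16.10 + 71.18 + 85.50 days.

Δt = 398 days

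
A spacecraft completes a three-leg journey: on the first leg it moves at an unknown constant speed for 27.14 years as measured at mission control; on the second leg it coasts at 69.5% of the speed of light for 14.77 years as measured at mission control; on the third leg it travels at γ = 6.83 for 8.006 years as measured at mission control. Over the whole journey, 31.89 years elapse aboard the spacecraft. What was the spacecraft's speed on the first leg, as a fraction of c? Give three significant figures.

β = 0.672

Leg 1: speed unknown; τ_1 = 27.14/γ_1.
Leg 2: β = 0.695; γ = 1/√(1 − 0.695²) = 1/√0.5170 = 1.391; τ_2 = 14.77/1.391 = 10.62 years.
Leg 3: γ = 6.83; τ_3 = 8.006/6.830 = 1.172 years.
Total proper time: τ_1 + 10.62 + 1.172 = 31.89, so τ_1 = 31.89 − 11.79 = 20.10 years.
γ_1 = 27.14/20.10 = 1.350; β = √(1 − 1/γ²) = √0.4516.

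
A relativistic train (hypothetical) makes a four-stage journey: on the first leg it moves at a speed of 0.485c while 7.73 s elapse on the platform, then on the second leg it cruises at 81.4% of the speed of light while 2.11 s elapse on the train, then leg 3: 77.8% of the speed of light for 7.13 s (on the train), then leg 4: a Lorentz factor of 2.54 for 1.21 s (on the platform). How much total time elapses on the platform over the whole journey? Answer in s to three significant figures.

Δt = 23.9 s

Leg 1: 7.73 s is already measured on the platform.
Leg 2: β = 0.814; γ = 1/√(1 − 0.814²) = 1/√0.3374 = 1.722; Δt_2 = 1.722 × 2.11 = 3.633 s.
Leg 3: β = 0.778; γ = 1/√(1 − 0.778²) = 1/√0.3947 = 1.592; Δt_3 = 1.592 × 7.13 = 11.35 s.
Leg 4: 1.21 s is already measured on the platform.
Total: 7.730 + 3.633 + 11.35 + 1.210 s.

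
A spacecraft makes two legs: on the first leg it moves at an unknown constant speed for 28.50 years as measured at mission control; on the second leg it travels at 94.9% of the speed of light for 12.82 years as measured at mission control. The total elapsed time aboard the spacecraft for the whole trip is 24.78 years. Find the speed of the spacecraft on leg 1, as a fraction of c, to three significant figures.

β = 0.686

Leg 1: speed unknown; τ_1 = 28.50/γ_1.
Leg 2: β = 0.949; γ = 1/√(1 − 0.949²) = 1/√0.09940 = 3.172; τ_2 = 12.82/3.172 = 4.042 years.
Total proper time: τ_1 + 4.042 = 24.78, so τ_1 = 24.78 − 4.042 = 20.74 years.
γ_1 = 28.50/20.74 = 1.374; β = √(1 − 1/γ²) = √0.4705.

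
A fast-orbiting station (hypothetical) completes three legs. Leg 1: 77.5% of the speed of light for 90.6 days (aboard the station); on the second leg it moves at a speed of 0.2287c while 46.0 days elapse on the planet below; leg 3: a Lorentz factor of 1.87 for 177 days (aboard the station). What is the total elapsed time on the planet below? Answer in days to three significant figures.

Δt = 520 days

Leg 1: β = 0.775; γ = 1/√(1 − 0.775²) = 1/√0.3994 = 1.582; Δt_1 = 1.582 × 90.6 = 143.4 days.
Leg 2: 46.0 days is already measured on the planet below.
Leg 3: γ = 1.87; Δt_3 = 1.870 × 177 = 331.0 days.
Total: 143.4 + 46.00 + 331.0 days.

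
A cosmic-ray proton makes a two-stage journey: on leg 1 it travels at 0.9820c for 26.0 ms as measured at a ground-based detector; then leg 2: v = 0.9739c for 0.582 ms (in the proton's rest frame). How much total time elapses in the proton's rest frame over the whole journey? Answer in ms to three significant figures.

τ = 5.49 ms

Leg 1: γ = 1/√(1 − 0.9820²) = 1/√0.03568 = 5.294; τ_1 = 26.0/5.294 = 4.911 ms.
Leg 2: 0.582 ms is already measured in the proton's rest frame.
Total: 4.911 + 0.5820 ms.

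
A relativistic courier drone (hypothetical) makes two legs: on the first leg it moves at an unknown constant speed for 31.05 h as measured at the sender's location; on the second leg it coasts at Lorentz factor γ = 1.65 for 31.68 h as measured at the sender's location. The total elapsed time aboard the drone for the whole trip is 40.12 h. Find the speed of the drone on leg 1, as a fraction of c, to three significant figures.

Leg 1: speed unknown; τ_1 = 31.05/γ_1.
Leg 2: γ = 1.65; τ_2 = 31.68/1.650 = 19.20 h.
Total proper time: τ_1 + 19.20 = 40.12, so τ_1 = 40.12 − 19.20 = 20.92 h.
γ_1 = 31.05/20.92 = 1.484; β = √(1 − 1/γ²) = √0.5461.

β = 0.739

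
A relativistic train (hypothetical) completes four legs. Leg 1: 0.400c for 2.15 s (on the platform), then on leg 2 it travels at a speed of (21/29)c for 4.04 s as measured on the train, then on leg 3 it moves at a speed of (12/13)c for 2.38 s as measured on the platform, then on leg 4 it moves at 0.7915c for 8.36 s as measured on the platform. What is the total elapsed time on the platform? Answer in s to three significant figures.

Δt = 18.7 s

Leg 1: 2.15 s is already measured on the platform.
Leg 2: γ = 1/√(1 − (21/29)²) = 29/20 = 1.450; Δt_2 = 1.450 × 4.04 = 5.858 s.
Leg 3: 2.38 s is already measured on the platform.
Leg 4: 8.36 s is already measured on the platform.
Total: 2.150 + 5.858 + 2.380 + 8.360 s.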